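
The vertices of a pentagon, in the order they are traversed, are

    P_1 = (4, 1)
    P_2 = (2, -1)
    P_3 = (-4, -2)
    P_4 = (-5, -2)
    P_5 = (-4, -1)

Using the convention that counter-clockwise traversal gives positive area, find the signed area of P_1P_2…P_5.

Apply the shoelace formula: 2A = Σ (x_i·y_{i+1} − x_{i+1}·y_i), indices taken mod 5.
Σ = (-6) + (-8) + (-2) + (-3) + (0) = -19
Signed area = Σ/2 = -9.5 (negative ⇒ clockwise traversal).

-9.5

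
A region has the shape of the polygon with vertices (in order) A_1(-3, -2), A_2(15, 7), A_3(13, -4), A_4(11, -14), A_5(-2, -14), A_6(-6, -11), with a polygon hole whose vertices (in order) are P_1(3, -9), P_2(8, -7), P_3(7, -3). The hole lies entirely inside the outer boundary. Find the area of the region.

Outer boundary:
A_1→A_2: (-3)(7) − (15)(-2) = 9
A_2→A_3: (15)(-4) − (13)(7) = -151
A_3→A_4: (13)(-14) − (11)(-4) = -138
A_4→A_5: (11)(-14) − (-2)(-14) = -182
A_5→A_6: (-2)(-11) − (-6)(-14) = -62
A_6→A_1: (-6)(-2) − (-3)(-11) = -21
Σ = -545
Area = |Σ|/2 = 272.5.
Hole:
Apply the surveyor's formula: 2A = Σ (x_i·y_{i+1} − x_{i+1}·y_i), indices taken mod 3.
P_1→P_2: (3)(-7) − (8)(-9) = 51
P_2→P_3: (8)(-3) − (7)(-7) = 25
P_3→P_1: (7)(-9) − (3)(-3) = -54
Σ = 22
Area = |Σ|/2 = 11.
Net area = 272.5 − 11 = 261.5.

261.5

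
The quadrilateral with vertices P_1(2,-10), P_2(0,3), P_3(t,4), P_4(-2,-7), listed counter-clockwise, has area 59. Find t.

-7

The doubled signed area Σ (x_i y_{i+1} − x_{i+1} y_i) is linear in t.
With t=0 it equals 48; the coefficient of t is -10 (from the two edges through P_3).
So -10·t + 48 = 2·59 = 118 ⇒ t = -7.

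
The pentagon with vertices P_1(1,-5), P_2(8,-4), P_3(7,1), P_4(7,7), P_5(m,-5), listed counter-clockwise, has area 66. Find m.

-4

The doubled signed area Σ (x_i y_{i+1} − x_{i+1} y_i) is linear in m.
With m=0 it equals 84; the coefficient of m is -12 (from the two edges through P_5).
So -12·m + 84 = 2·66 = 132 ⇒ m = -4.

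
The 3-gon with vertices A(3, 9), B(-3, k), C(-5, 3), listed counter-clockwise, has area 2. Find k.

The doubled signed area Σ (x_i y_{i+1} − x_{i+1} y_i) is linear in k.
With k=0 it equals -36; the coefficient of k is 8 (from the two edges through B).
So 8·k + -36 = 2·2 = 4 ⇒ k = 5.

5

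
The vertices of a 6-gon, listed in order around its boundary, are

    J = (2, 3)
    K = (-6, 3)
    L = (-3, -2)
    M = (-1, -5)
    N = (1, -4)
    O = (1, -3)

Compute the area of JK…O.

38.5

Apply the shoelace formula: 2A = Σ (x_i·y_{i+1} − x_{i+1}·y_i), indices taken mod 6.
J→K: (2)(3) − (-6)(3) = 24
K→L: (-6)(-2) − (-3)(3) = 21
L→M: (-3)(-5) − (-1)(-2) = 13
M→N: (-1)(-4) − (1)(-5) = 9
N→O: (1)(-3) − (1)(-4) = 1
O→J: (1)(3) − (2)(-3) = 9
Σ = 77
Area = |Σ|/2 = 38.5.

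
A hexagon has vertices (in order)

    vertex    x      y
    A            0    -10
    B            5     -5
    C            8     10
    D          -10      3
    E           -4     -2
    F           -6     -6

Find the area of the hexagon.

184

Σ = (50) + (90) + (124) + (32) + (12) + (60) = 368
Area = |Σ|/2 = 184.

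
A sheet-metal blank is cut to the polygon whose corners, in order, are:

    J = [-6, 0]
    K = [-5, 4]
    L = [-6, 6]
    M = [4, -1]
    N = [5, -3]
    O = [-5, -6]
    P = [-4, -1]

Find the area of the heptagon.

Apply the surveyor's formula: 2A = Σ (x_i·y_{i+1} − x_{i+1}·y_i), indices taken mod 7.
Σ = (-24) + (-6) + (-18) + (-7) + (-45) + (-19) + (-6) = -125
Area = |Σ|/2 = 62.5.

62.5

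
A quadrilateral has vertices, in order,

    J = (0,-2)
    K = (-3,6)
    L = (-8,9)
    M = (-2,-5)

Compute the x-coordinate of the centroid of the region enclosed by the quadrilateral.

Apply the surveyor's formula. First the cross-terms c_i = x_i·y_{i+1} − x_{i+1}·y_i:
  -6, 21, 58, 4  ⇒  2A = 77, A = 38.5.
Then Σ (x_i + x_{i+1})·c_i = -801, so x̄ = -801 / (6·38.5) = -267/77.

-267/77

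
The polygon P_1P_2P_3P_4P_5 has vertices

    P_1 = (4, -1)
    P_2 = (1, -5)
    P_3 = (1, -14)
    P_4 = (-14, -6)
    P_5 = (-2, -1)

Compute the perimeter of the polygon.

50

|P_1P_2| = √((-3)² + (-4)²) = √25 = 5
|P_2P_3| = √((0)² + (-9)²) = √81 = 9
|P_3P_4| = √((-15)² + (8)²) = √289 = 17
|P_4P_5| = √((12)² + (5)²) = √169 = 13
|P_5P_1| = √((6)² + (0)²) = √36 = 6
Perimeter = 5 + 9 + 17 + 13 + 6 = 50.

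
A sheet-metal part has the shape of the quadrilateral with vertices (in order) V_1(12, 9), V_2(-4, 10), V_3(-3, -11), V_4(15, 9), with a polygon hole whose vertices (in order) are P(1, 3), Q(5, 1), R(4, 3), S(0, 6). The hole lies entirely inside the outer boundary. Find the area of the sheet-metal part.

Outer boundary:
Σ = (156) + (74) + (138) + (27) = 395
Area = |Σ|/2 = 197.5.
Hole:
Σ = (-14) + (11) + (24) + (-6) = 15
Area = |Σ|/2 = 7.5.
Net area = 197.5 − 7.5 = 190.

190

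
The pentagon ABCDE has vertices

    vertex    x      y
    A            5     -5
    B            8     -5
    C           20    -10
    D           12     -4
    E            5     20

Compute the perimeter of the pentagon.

|AB| = √((3)² + (0)²) = √9 = 3
|BC| = √((12)² + (-5)²) = √169 = 13
|CD| = √((-8)² + (6)²) = √100 = 10
|DE| = √((-7)² + (24)²) = √625 = 25
|EA| = √((0)² + (-25)²) = √625 = 25
Perimeter = 3 + 13 + 10 + 25 + 25 = 76.

76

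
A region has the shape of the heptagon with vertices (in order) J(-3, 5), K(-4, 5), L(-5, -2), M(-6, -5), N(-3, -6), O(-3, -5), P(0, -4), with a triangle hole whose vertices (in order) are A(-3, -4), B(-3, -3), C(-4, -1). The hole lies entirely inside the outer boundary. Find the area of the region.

34

Outer boundary:
Apply the shoelace (surveyor's) formula: 2A = Σ (x_i·y_{i+1} − x_{i+1}·y_i), indices taken mod 7.
J→K: (-3)(5) − (-4)(5) = 5
K→L: (-4)(-2) − (-5)(5) = 33
L→M: (-5)(-5) − (-6)(-2) = 13
M→N: (-6)(-6) − (-3)(-5) = 21
N→O: (-3)(-5) − (-3)(-6) = -3
O→P: (-3)(-4) − (0)(-5) = 12
P→J: (0)(5) − (-3)(-4) = -12
Σ = 69
Area = |Σ|/2 = 34.5.
Hole:
Σ = (-3) + (-9) + (13) = 1
Area = |Σ|/2 = 0.5.
Net area = 34.5 − 0.5 = 34.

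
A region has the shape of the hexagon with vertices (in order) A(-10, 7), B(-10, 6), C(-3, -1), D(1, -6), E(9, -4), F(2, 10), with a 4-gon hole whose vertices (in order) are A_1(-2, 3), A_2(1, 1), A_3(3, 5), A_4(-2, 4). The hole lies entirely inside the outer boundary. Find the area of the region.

Outer boundary:
Σ = (10) + (28) + (19) + (50) + (98) + (114) = 319
Area = |Σ|/2 = 159.5.
Hole:
Σ = (-5) + (2) + (22) + (2) = 21
Area = |Σ|/2 = 10.5.
Net area = 159.5 − 10.5 = 149.

149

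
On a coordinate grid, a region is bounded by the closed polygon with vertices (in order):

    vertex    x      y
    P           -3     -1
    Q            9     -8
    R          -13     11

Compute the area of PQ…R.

37

Apply the shoelace formula: 2A = Σ (x_i·y_{i+1} − x_{i+1}·y_i), indices taken mod 3.
Cross-terms: 33, -5, 46  ⇒  Σ = 74
Area = |Σ|/2 = 37.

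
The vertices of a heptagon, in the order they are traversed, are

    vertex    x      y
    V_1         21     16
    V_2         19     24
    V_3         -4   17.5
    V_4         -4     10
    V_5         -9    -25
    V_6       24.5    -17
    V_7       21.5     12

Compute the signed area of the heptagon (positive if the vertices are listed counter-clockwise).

Σ = (200) + (428.5) + (30) + (190) + (765.5) + (659.5) + (92) = 2365.5
Signed area = Σ/2 = 1182.75 (positive ⇒ counter-clockwise traversal).

1182.75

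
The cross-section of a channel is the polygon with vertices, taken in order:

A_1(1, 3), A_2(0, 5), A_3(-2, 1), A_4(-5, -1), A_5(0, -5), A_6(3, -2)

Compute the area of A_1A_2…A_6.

Σ = (5) + (10) + (7) + (25) + (15) + (11) = 73
Area = |Σ|/2 = 36.5.

36.5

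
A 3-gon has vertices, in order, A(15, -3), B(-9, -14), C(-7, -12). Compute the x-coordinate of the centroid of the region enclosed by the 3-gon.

-1/3

Apply the surveyor's formula. First the cross-terms c_i = x_i·y_{i+1} − x_{i+1}·y_i:
  -237, 10, 201  ⇒  2A = -26, A = -13.
Then Σ (x_i + x_{i+1})·c_i = 26, so x̄ = 26 / (6·(-13)) = -1/3.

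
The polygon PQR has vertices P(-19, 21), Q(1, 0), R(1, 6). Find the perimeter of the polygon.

60

|PQ| = √((20)² + (-21)²) = √841 = 29
|QR| = √((0)² + (6)²) = √36 = 6
|RP| = √((-20)² + (15)²) = √625 = 25
Perimeter = 29 + 6 + 25 = 60.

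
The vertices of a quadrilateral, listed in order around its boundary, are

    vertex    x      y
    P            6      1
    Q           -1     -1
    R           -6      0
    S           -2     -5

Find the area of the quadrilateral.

Apply Gauss's area formula: 2A = Σ (x_i·y_{i+1} − x_{i+1}·y_i), indices taken mod 4.
Σ = (-5) + (-6) + (30) + (28) = 47
Area = |Σ|/2 = 23.5.

23.5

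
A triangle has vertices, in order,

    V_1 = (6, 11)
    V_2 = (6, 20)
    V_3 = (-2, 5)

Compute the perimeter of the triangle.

|V_1V_2| = √((0)² + (9)²) = √81 = 9
|V_2V_3| = √((-8)² + (-15)²) = √289 = 17
|V_3V_1| = √((8)² + (6)²) = √100 = 10
Perimeter = 9 + 17 + 10 = 36.

36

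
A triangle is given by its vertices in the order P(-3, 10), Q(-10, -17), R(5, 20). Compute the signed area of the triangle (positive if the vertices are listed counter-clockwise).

73

P→Q: (-3)(-17) − (-10)(10) = 151
Q→R: (-10)(20) − (5)(-17) = -115
R→P: (5)(10) − (-3)(20) = 110
Σ = 146
Signed area = Σ/2 = 73 (positive ⇒ counter-clockwise traversal).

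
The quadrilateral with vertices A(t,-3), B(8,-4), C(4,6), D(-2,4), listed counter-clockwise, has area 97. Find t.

-9

Write out the shoelace sum; only the two edges meeting at A involve t:
2·Area = [((-2)·(-3) − t·4) + (t·(-4) − 8·(-3))] + 92
       = -8·t + 122 = 194
⇒ t = -9.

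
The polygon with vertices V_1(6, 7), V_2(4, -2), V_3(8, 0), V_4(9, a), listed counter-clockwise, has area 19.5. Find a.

The doubled signed area Σ (x_i y_{i+1} − x_{i+1} y_i) is linear in a.
With a=0 it equals 39; the coefficient of a is 2 (from the two edges through V_4).
So 2·a + 39 = 2·19.5 = 39 ⇒ a = 0.

0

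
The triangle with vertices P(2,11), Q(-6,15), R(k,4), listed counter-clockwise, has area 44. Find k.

The doubled signed area Σ (x_i y_{i+1} − x_{i+1} y_i) is linear in k.
With k=0 it equals 64; the coefficient of k is -4 (from the two edges through R).
So -4·k + 64 = 2·44 = 88 ⇒ k = -6.

-6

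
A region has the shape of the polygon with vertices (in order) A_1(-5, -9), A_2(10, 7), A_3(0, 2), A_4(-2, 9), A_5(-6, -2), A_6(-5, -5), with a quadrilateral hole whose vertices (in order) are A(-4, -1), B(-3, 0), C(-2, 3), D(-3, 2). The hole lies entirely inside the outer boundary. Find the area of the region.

86.5

Outer boundary:
Σ = (55) + (20) + (4) + (58) + (20) + (20) = 177
Area = |Σ|/2 = 88.5.
Hole:
Apply Gauss's area formula: 2A = Σ (x_i·y_{i+1} − x_{i+1}·y_i), indices taken mod 4.
Σ = (-3) + (-9) + (5) + (11) = 4
Area = |Σ|/2 = 2.
Net area = 88.5 − 2 = 86.5.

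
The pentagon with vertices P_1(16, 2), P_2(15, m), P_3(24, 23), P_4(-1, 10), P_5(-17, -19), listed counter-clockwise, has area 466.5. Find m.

The doubled signed area Σ (x_i y_{i+1} − x_{i+1} y_i) is linear in m.
With m=0 it equals 1037; the coefficient of m is -8 (from the two edges through P_2).
So -8·m + 1037 = 2·466.5 = 933 ⇒ m = 13.

13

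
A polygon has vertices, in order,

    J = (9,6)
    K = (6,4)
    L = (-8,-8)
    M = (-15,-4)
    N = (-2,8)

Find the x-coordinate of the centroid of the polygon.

-911/237

Apply the shoelace (surveyor's) formula. First the cross-terms c_i = x_i·y_{i+1} − x_{i+1}·y_i:
  0, -16, -88, -128, -84  ⇒  2A = -316, A = -158.
Then Σ (x_i + x_{i+1})·c_i = 3644, so x̄ = 3644 / (6·(-158)) = -911/237.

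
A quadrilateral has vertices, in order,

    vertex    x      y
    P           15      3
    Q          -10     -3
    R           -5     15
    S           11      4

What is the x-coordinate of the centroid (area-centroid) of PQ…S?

Apply the surveyor's formula. First the cross-terms c_i = x_i·y_{i+1} − x_{i+1}·y_i:
  -15, -165, -185, -27  ⇒  2A = -392, A = -196.
Then Σ (x_i + x_{i+1})·c_i = 588, so x̄ = 588 / (6·(-196)) = -0.5.

-0.5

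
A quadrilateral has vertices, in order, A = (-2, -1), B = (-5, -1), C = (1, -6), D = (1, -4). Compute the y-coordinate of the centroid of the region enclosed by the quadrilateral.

Apply Gauss's area formula. First the cross-terms c_i = x_i·y_{i+1} − x_{i+1}·y_i:
  -3, 31, 2, -9  ⇒  2A = 21, A = 10.5.
Then Σ (y_i + y_{i+1})·c_i = -186, so ȳ = -186 / (6·10.5) = -62/21.

-62/21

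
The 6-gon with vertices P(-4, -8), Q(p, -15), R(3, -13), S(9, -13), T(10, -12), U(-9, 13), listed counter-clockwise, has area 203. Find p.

Write out the shoelace sum; only the two edges meeting at Q involve p:
2·Area = [((-4)·(-15) − p·(-8)) + (p·(-13) − 3·(-15))] + 246
       = -5·p + 351 = 406
⇒ p = -11.

-11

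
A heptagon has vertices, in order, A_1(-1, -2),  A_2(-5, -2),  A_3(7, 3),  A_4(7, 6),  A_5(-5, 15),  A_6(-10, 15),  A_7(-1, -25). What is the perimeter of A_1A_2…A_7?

|A_1A_2| = √((-4)² + (0)²) = √16 = 4
|A_2A_3| = √((12)² + (5)²) = √169 = 13
|A_3A_4| = √((0)² + (3)²) = √9 = 3
|A_4A_5| = √((-12)² + (9)²) = √225 = 15
|A_5A_6| = √((-5)² + (0)²) = √25 = 5
|A_6A_7| = √((9)² + (-40)²) = √1681 = 41
|A_7A_1| = √((0)² + (23)²) = √529 = 23
Perimeter = 4 + 13 + 3 + 15 + 5 + 41 + 23 = 104.

104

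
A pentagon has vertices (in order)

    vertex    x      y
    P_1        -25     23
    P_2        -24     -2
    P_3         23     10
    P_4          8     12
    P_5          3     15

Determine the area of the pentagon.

Apply the surveyor's formula: 2A = Σ (x_i·y_{i+1} − x_{i+1}·y_i), indices taken mod 5.
Cross-terms: 602, -194, 196, 84, 444  ⇒  Σ = 1132
Area = |Σ|/2 = 566.

566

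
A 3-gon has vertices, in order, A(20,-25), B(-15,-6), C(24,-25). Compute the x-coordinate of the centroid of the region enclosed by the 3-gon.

Apply the shoelace formula. First the cross-terms c_i = x_i·y_{i+1} − x_{i+1}·y_i:
  -495, 519, -100  ⇒  2A = -76, A = -38.
Then Σ (x_i + x_{i+1})·c_i = -2204, so x̄ = -2204 / (6·(-38)) = 29/3.

29/3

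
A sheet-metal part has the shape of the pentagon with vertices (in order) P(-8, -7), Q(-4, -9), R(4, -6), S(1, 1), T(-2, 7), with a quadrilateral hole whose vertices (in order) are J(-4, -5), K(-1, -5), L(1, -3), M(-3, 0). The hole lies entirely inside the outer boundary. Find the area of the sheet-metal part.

82

Outer boundary:
Cross-terms: 44, 60, 10, 9, 70  ⇒  Σ = 193
Area = |Σ|/2 = 96.5.
Hole:
Apply Gauss's area formula: 2A = Σ (x_i·y_{i+1} − x_{i+1}·y_i), indices taken mod 4.
Σ = (15) + (8) + (-9) + (15) = 29
Area = |Σ|/2 = 14.5.
Net area = 96.5 − 14.5 = 82.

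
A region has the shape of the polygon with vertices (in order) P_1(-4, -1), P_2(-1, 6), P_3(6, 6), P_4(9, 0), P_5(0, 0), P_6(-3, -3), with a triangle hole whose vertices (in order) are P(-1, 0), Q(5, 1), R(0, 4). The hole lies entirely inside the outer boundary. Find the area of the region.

53.5

Outer boundary:
Σ = (-25) + (-42) + (-54) + (0) + (0) + (-9) = -130
Area = |Σ|/2 = 65.
Hole:
Apply the shoelace formula: 2A = Σ (x_i·y_{i+1} − x_{i+1}·y_i), indices taken mod 3.
P→Q: (-1)(1) − (5)(0) = -1
Q→R: (5)(4) − (0)(1) = 20
R→P: (0)(0) − (-1)(4) = 4
Σ = 23
Area = |Σ|/2 = 11.5.
Net area = 65 − 11.5 = 53.5.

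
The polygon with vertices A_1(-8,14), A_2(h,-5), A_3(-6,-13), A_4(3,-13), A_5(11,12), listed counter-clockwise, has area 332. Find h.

-4

Write out the shoelace sum; only the two edges meeting at A_2 involve h:
2·Area = [((-8)·(-5) − h·14) + (h·(-13) − (-6)·(-5))] + 546
       = -27·h + 556 = 664
⇒ h = -4.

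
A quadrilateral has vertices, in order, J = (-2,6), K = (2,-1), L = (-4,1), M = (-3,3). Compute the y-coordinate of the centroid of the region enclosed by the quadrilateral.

194/99

Apply the shoelace formula. First the cross-terms c_i = x_i·y_{i+1} − x_{i+1}·y_i:
  -10, -2, -9, -12  ⇒  2A = -33, A = -16.5.
Then Σ (y_i + y_{i+1})·c_i = -194, so ȳ = -194 / (6·(-16.5)) = 194/99.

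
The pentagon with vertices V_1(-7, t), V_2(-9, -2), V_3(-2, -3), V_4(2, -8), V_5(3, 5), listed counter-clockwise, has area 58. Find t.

-1

The doubled signed area Σ (x_i y_{i+1} − x_{i+1} y_i) is linear in t.
With t=0 it equals 128; the coefficient of t is 12 (from the two edges through V_1).
So 12·t + 128 = 2·58 = 116 ⇒ t = -1.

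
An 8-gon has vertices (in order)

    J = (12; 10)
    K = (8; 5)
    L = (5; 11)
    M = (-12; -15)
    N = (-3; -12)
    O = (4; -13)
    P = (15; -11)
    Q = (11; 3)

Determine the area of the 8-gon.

J→K: (12)(5) − (8)(10) = -20
K→L: (8)(11) − (5)(5) = 63
L→M: (5)(-15) − (-12)(11) = 57
M→N: (-12)(-12) − (-3)(-15) = 99
N→O: (-3)(-13) − (4)(-12) = 87
O→P: (4)(-11) − (15)(-13) = 151
P→Q: (15)(3) − (11)(-11) = 166
Q→J: (11)(10) − (12)(3) = 74
Σ = 677
Area = |Σ|/2 = 338.5.

338.5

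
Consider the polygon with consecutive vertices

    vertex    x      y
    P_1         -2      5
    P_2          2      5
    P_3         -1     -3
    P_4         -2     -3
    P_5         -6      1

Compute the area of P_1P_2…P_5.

36

Apply Gauss's area formula: 2A = Σ (x_i·y_{i+1} − x_{i+1}·y_i), indices taken mod 5.
Σ = (-20) + (-1) + (-3) + (-20) + (-28) = -72
Area = |Σ|/2 = 36.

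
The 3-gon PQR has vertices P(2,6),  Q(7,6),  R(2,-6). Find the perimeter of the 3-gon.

30

|PQ| = √((5)² + (0)²) = √25 = 5
|QR| = √((-5)² + (-12)²) = √169 = 13
|RP| = √((0)² + (12)²) = √144 = 12
Perimeter = 5 + 13 + 12 = 30.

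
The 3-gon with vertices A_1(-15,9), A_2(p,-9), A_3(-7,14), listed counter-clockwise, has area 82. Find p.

Write out the shoelace sum; only the two edges meeting at A_2 involve p:
2·Area = [((-15)·(-9) − p·9) + (p·14 − (-7)·(-9))] + 147
       = 5·p + 219 = 164
⇒ p = -11.

-11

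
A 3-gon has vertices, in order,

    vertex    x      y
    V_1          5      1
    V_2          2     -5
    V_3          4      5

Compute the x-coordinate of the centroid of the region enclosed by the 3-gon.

11/3

Apply Gauss's area formula. First the cross-terms c_i = x_i·y_{i+1} − x_{i+1}·y_i:
  -27, 30, -21  ⇒  2A = -18, A = -9.
Then Σ (x_i + x_{i+1})·c_i = -198, so x̄ = -198 / (6·(-9)) = 11/3.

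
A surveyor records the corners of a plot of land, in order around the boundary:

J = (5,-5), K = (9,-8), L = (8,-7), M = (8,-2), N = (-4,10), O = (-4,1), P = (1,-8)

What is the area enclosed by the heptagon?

J→K: (5)(-8) − (9)(-5) = 5
K→L: (9)(-7) − (8)(-8) = 1
L→M: (8)(-2) − (8)(-7) = 40
M→N: (8)(10) − (-4)(-2) = 72
N→O: (-4)(1) − (-4)(10) = 36
O→P: (-4)(-8) − (1)(1) = 31
P→J: (1)(-5) − (5)(-8) = 35
Σ = 220
Area = |Σ|/2 = 110.

110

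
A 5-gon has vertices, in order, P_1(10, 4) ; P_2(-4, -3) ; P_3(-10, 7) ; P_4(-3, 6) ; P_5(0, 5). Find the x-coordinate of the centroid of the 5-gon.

-65/44

Apply the shoelace formula. First the cross-terms c_i = x_i·y_{i+1} − x_{i+1}·y_i:
  -14, -58, -39, -15, -50  ⇒  2A = -176, A = -88.
Then Σ (x_i + x_{i+1})·c_i = 780, so x̄ = 780 / (6·(-88)) = -65/44.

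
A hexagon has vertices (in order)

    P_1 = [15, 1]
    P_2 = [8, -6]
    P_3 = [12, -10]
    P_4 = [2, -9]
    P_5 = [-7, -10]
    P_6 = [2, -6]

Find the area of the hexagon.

Apply the surveyor's formula: 2A = Σ (x_i·y_{i+1} − x_{i+1}·y_i), indices taken mod 6.
Cross-terms: -98, -8, -88, -83, 62, 92  ⇒  Σ = -123
Area = |Σ|/2 = 61.5.

61.5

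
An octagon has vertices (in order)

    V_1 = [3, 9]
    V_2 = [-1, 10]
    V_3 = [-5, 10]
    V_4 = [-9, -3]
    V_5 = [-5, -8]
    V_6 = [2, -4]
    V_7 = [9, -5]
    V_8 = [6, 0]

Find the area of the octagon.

193.5

V_1→V_2: (3)(10) − (-1)(9) = 39
V_2→V_3: (-1)(10) − (-5)(10) = 40
V_3→V_4: (-5)(-3) − (-9)(10) = 105
V_4→V_5: (-9)(-8) − (-5)(-3) = 57
V_5→V_6: (-5)(-4) − (2)(-8) = 36
V_6→V_7: (2)(-5) − (9)(-4) = 26
V_7→V_8: (9)(0) − (6)(-5) = 30
V_8→V_1: (6)(9) − (3)(0) = 54
Σ = 387
Area = |Σ|/2 = 193.5.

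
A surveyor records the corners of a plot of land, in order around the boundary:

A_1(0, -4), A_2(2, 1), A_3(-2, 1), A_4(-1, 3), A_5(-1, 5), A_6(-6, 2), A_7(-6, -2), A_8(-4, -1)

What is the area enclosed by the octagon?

Apply the shoelace (surveyor's) formula: 2A = Σ (x_i·y_{i+1} − x_{i+1}·y_i), indices taken mod 8.
Σ = (8) + (4) + (-5) + (-2) + (28) + (24) + (-2) + (16) = 71
Area = |Σ|/2 = 35.5.

35.5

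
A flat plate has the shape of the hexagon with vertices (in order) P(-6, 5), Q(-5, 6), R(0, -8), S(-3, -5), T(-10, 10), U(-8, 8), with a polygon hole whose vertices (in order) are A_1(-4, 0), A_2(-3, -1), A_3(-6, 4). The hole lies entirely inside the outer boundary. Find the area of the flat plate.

Outer boundary:
Apply Gauss's area formula: 2A = Σ (x_i·y_{i+1} − x_{i+1}·y_i), indices taken mod 6.
Σ = (-11) + (40) + (-24) + (-80) + (0) + (8) = -67
Area = |Σ|/2 = 33.5.
Hole:
Apply the shoelace (surveyor's) formula: 2A = Σ (x_i·y_{i+1} − x_{i+1}·y_i), indices taken mod 3.
Σ = (4) + (-18) + (16) = 2
Area = |Σ|/2 = 1.
Net area = 33.5 − 1 = 32.5.

32.5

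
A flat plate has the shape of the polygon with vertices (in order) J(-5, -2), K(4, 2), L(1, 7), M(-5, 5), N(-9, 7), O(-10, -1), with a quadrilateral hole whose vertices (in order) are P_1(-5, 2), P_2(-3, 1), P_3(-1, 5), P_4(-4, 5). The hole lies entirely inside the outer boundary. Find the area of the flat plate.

74.5

Outer boundary:
J→K: (-5)(2) − (4)(-2) = -2
K→L: (4)(7) − (1)(2) = 26
L→M: (1)(5) − (-5)(7) = 40
M→N: (-5)(7) − (-9)(5) = 10
N→O: (-9)(-1) − (-10)(7) = 79
O→J: (-10)(-2) − (-5)(-1) = 15
Σ = 168
Area = |Σ|/2 = 84.
Hole:
Cross-terms: 1, -14, 15, 17  ⇒  Σ = 19
Area = |Σ|/2 = 9.5.
Net area = 84 − 9.5 = 74.5.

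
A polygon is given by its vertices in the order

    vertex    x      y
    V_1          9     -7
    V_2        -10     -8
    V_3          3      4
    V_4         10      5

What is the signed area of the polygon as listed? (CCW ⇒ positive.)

-149

Cross-terms: -142, -16, -25, -115  ⇒  Σ = -298
Signed area = Σ/2 = -149 (negative ⇒ clockwise traversal).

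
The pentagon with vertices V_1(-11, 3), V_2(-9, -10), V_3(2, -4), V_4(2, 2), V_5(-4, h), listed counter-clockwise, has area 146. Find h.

The doubled signed area Σ (x_i y_{i+1} − x_{i+1} y_i) is linear in h.
With h=0 it equals 201; the coefficient of h is 13 (from the two edges through V_5).
So 13·h + 201 = 2·146 = 292 ⇒ h = 7.

7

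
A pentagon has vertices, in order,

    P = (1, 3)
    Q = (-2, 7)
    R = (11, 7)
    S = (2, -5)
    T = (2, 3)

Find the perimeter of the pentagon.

|PQ| = √((-3)² + (4)²) = √25 = 5
|QR| = √((13)² + (0)²) = √169 = 13
|RS| = √((-9)² + (-12)²) = √225 = 15
|ST| = √((0)² + (8)²) = √64 = 8
|TP| = √((-1)² + (0)²) = √1 = 1
Perimeter = 5 + 13 + 15 + 8 + 1 = 42.

42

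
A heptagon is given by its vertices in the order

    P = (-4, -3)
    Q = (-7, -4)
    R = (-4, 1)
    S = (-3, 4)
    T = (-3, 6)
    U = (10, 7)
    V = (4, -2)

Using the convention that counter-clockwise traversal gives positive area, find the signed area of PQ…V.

-98

Apply the shoelace formula: 2A = Σ (x_i·y_{i+1} − x_{i+1}·y_i), indices taken mod 7.
P→Q: (-4)(-4) − (-7)(-3) = -5
Q→R: (-7)(1) − (-4)(-4) = -23
R→S: (-4)(4) − (-3)(1) = -13
S→T: (-3)(6) − (-3)(4) = -6
T→U: (-3)(7) − (10)(6) = -81
U→V: (10)(-2) − (4)(7) = -48
V→P: (4)(-3) − (-4)(-2) = -20
Σ = -196
Signed area = Σ/2 = -98 (negative ⇒ clockwise traversal).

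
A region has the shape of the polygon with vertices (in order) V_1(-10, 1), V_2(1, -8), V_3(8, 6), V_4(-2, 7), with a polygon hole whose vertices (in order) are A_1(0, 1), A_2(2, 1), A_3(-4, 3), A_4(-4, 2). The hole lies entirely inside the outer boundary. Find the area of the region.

Outer boundary:
Apply the shoelace (surveyor's) formula: 2A = Σ (x_i·y_{i+1} − x_{i+1}·y_i), indices taken mod 4.
Σ = (79) + (70) + (68) + (68) = 285
Area = |Σ|/2 = 142.5.
Hole:
Apply the shoelace formula: 2A = Σ (x_i·y_{i+1} − x_{i+1}·y_i), indices taken mod 4.
Cross-terms: -2, 10, 4, -4  ⇒  Σ = 8
Area = |Σ|/2 = 4.
Net area = 142.5 − 4 = 138.5.

138.5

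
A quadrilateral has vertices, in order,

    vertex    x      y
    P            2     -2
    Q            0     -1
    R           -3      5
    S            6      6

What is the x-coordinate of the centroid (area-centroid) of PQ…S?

Apply the shoelace formula. First the cross-terms c_i = x_i·y_{i+1} − x_{i+1}·y_i:
  -2, -3, -48, -24  ⇒  2A = -77, A = -38.5.
Then Σ (x_i + x_{i+1})·c_i = -331, so x̄ = -331 / (6·(-38.5)) = 331/231.

331/231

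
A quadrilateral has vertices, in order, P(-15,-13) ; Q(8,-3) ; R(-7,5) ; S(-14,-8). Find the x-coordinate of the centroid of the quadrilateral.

-1367/267

Apply the shoelace formula. First the cross-terms c_i = x_i·y_{i+1} − x_{i+1}·y_i:
  149, 19, 126, 62  ⇒  2A = 356, A = 178.
Then Σ (x_i + x_{i+1})·c_i = -5468, so x̄ = -5468 / (6·178) = -1367/267.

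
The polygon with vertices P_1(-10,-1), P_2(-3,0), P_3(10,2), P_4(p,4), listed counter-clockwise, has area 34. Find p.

1

The doubled signed area Σ (x_i y_{i+1} − x_{i+1} y_i) is linear in p.
With p=0 it equals 71; the coefficient of p is -3 (from the two edges through P_4).
So -3·p + 71 = 2·34 = 68 ⇒ p = 1.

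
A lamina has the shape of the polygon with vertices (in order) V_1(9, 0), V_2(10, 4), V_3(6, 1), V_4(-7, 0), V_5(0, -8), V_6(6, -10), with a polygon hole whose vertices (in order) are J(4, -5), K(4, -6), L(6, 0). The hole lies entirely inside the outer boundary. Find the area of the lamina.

110.5

Outer boundary:
Σ = (36) + (-14) + (7) + (56) + (48) + (90) = 223
Area = |Σ|/2 = 111.5.
Hole:
Apply Gauss's area formula: 2A = Σ (x_i·y_{i+1} − x_{i+1}·y_i), indices taken mod 3.
J→K: (4)(-6) − (4)(-5) = -4
K→L: (4)(0) − (6)(-6) = 36
L→J: (6)(-5) − (4)(0) = -30
Σ = 2
Area = |Σ|/2 = 1.
Net area = 111.5 − 1 = 110.5.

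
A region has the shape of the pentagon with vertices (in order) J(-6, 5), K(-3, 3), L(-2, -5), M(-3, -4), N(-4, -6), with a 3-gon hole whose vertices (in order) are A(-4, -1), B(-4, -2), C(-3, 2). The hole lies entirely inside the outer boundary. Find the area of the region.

21

Outer boundary:
Σ = (-3) + (21) + (-7) + (2) + (-56) = -43
Area = |Σ|/2 = 21.5.
Hole:
A→B: (-4)(-2) − (-4)(-1) = 4
B→C: (-4)(2) − (-3)(-2) = -14
C→A: (-3)(-1) − (-4)(2) = 11
Σ = 1
Area = |Σ|/2 = 0.5.
Net area = 21.5 − 0.5 = 21.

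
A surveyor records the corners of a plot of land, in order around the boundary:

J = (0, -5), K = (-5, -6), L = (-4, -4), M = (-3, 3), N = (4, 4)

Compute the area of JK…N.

48.5

Σ = (-25) + (-4) + (-24) + (-24) + (-20) = -97
Area = |Σ|/2 = 48.5.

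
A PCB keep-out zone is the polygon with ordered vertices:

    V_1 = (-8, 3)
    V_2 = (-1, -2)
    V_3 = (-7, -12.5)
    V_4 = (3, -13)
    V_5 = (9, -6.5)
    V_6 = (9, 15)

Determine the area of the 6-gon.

Apply Gauss's area formula: 2A = Σ (x_i·y_{i+1} − x_{i+1}·y_i), indices taken mod 6.
Σ = (19) + (-1.5) + (128.5) + (97.5) + (193.5) + (147) = 584
Area = |Σ|/2 = 292.

292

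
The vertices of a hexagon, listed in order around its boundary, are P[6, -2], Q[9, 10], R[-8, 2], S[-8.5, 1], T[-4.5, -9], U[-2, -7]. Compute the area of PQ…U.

162.75

Apply the surveyor's formula: 2A = Σ (x_i·y_{i+1} − x_{i+1}·y_i), indices taken mod 6.
Cross-terms: 78, 98, 9, 81, 13.5, 46  ⇒  Σ = 325.5
Area = |Σ|/2 = 162.75.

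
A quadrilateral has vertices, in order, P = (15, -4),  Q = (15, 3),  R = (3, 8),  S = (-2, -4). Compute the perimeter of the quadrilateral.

|PQ| = √((0)² + (7)²) = √49 = 7
|QR| = √((-12)² + (5)²) = √169 = 13
|RS| = √((-5)² + (-12)²) = √169 = 13
|SP| = √((17)² + (0)²) = √289 = 17
Perimeter = 7 + 13 + 13 + 17 = 50.

50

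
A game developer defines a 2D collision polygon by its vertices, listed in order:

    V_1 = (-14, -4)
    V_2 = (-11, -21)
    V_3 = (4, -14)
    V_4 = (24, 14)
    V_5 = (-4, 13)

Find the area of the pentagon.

723

Σ = (250) + (238) + (392) + (368) + (198) = 1446
Area = |Σ|/2 = 723.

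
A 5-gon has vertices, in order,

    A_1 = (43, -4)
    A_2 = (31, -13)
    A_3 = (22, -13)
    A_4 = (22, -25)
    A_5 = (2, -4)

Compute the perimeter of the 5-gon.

|A_1A_2| = √((-12)² + (-9)²) = √225 = 15
|A_2A_3| = √((-9)² + (0)²) = √81 = 9
|A_3A_4| = √((0)² + (-12)²) = √144 = 12
|A_4A_5| = √((-20)² + (21)²) = √841 = 29
|A_5A_1| = √((41)² + (0)²) = √1681 = 41
Perimeter = 15 + 9 + 12 + 29 + 41 = 106.

106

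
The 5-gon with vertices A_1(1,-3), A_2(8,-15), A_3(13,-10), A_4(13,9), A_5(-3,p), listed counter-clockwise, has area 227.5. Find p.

Write out the shoelace sum; only the two edges meeting at A_5 involve p:
2·Area = [(13·p − (-3)·9) + ((-3)·(-3) − 1·p)] + 371
       = 12·p + 407 = 455
⇒ p = 4.

4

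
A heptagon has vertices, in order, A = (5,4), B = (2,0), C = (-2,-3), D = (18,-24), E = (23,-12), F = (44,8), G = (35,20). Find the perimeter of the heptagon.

130

|AB| = √((-3)² + (-4)²) = √25 = 5
|BC| = √((-4)² + (-3)²) = √25 = 5
|CD| = √((20)² + (-21)²) = √841 = 29
|DE| = √((5)² + (12)²) = √169 = 13
|EF| = √((21)² + (20)²) = √841 = 29
|FG| = √((-9)² + (12)²) = √225 = 15
|GA| = √((-30)² + (-16)²) = √1156 = 34
Perimeter = 5 + 5 + 29 + 13 + 29 + 15 + 34 = 130.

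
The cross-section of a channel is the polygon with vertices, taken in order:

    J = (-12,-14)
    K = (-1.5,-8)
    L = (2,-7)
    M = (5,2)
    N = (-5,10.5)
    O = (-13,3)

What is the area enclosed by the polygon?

Apply the shoelace (surveyor's) formula: 2A = Σ (x_i·y_{i+1} − x_{i+1}·y_i), indices taken mod 6.
Σ = (75) + (26.5) + (39) + (62.5) + (121.5) + (218) = 542.5
Area = |Σ|/2 = 271.25.

271.25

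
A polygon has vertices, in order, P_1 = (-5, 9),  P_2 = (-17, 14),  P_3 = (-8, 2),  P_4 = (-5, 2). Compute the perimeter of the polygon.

|P_1P_2| = √((-12)² + (5)²) = √169 = 13
|P_2P_3| = √((9)² + (-12)²) = √225 = 15
|P_3P_4| = √((3)² + (0)²) = √9 = 3
|P_4P_1| = √((0)² + (7)²) = √49 = 7
Perimeter = 13 + 15 + 3 + 7 = 38.

38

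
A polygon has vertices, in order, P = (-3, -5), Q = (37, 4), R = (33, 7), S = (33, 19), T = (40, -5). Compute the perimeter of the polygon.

|PQ| = √((40)² + (9)²) = √1681 = 41
|QR| = √((-4)² + (3)²) = √25 = 5
|RS| = √((0)² + (12)²) = √144 = 12
|ST| = √((7)² + (-24)²) = √625 = 25
|TP| = √((-43)² + (0)²) = √1849 = 43
Perimeter = 41 + 5 + 12 + 25 + 43 = 126.

126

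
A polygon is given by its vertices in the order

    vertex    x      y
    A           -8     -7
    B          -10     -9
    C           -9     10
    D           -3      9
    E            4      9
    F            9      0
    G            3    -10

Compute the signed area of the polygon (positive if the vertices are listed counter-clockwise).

-282.5

Apply the shoelace (surveyor's) formula: 2A = Σ (x_i·y_{i+1} − x_{i+1}·y_i), indices taken mod 7.
Σ = (2) + (-181) + (-51) + (-63) + (-81) + (-90) + (-101) = -565
Signed area = Σ/2 = -282.5 (negative ⇒ clockwise traversal).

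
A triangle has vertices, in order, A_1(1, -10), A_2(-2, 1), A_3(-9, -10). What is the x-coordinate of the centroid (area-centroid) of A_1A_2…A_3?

-10/3

Apply the shoelace formula. First the cross-terms c_i = x_i·y_{i+1} − x_{i+1}·y_i:
  -19, 29, 100  ⇒  2A = 110, A = 55.
Then Σ (x_i + x_{i+1})·c_i = -1100, so x̄ = -1100 / (6·55) = -10/3.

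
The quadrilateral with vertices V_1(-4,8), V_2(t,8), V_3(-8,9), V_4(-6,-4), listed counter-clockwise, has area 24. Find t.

-6

Write out the shoelace sum; only the two edges meeting at V_2 involve t:
2·Area = [((-4)·8 − t·8) + (t·9 − (-8)·8)] + 22
       = 1·t + 54 = 48
⇒ t = -6.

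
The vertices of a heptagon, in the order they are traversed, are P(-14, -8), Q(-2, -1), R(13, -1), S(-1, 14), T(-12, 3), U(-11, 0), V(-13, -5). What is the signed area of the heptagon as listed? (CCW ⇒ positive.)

240.5

Σ = (-2) + (15) + (181) + (165) + (33) + (55) + (34) = 481
Signed area = Σ/2 = 240.5 (positive ⇒ counter-clockwise traversal).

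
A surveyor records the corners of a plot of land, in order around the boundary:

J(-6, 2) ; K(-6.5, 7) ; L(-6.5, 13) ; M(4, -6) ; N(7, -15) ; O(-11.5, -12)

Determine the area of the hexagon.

Apply the surveyor's formula: 2A = Σ (x_i·y_{i+1} − x_{i+1}·y_i), indices taken mod 6.
Σ = (-29) + (-39) + (-13) + (-18) + (-256.5) + (-95) = -450.5
Area = |Σ|/2 = 225.25.

225.25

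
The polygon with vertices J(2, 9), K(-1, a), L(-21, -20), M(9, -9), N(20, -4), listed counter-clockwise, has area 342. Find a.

-2

The doubled signed area Σ (x_i y_{i+1} − x_{i+1} y_i) is linear in a.
With a=0 it equals 730; the coefficient of a is 23 (from the two edges through K).
So 23·a + 730 = 2·342 = 684 ⇒ a = -2.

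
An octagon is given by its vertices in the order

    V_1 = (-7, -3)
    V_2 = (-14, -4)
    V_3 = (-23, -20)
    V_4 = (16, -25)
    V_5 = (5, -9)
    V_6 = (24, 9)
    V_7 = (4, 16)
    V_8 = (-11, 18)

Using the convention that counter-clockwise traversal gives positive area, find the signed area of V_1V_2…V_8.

1033

Apply the shoelace (surveyor's) formula: 2A = Σ (x_i·y_{i+1} − x_{i+1}·y_i), indices taken mod 8.
Σ = (-14) + (188) + (895) + (-19) + (261) + (348) + (248) + (159) = 2066
Signed area = Σ/2 = 1033 (positive ⇒ counter-clockwise traversal).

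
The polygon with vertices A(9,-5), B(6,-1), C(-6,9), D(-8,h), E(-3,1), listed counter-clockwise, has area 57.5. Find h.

Write out the shoelace sum; only the two edges meeting at D involve h:
2·Area = [((-6)·h − (-8)·9) + ((-8)·1 − (-3)·h)] + 75
       = -3·h + 139 = 115
⇒ h = 8.

8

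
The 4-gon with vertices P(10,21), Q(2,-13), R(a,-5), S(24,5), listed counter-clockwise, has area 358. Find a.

Write out the shoelace sum; only the two edges meeting at R involve a:
2·Area = [(2·(-5) − a·(-13)) + (a·5 − 24·(-5))] + 282
       = 18·a + 392 = 716
⇒ a = 18.

18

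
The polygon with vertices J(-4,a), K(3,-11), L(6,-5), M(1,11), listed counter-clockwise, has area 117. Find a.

Write out the shoelace sum; only the two edges meeting at J involve a:
2·Area = [(1·a − (-4)·11) + ((-4)·(-11) − 3·a)] + 122
       = -2·a + 210 = 234
⇒ a = -12.

-12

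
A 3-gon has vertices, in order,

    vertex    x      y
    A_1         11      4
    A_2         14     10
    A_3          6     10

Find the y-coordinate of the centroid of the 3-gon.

8

Apply the shoelace formula. First the cross-terms c_i = x_i·y_{i+1} − x_{i+1}·y_i:
  54, 80, -86  ⇒  2A = 48, A = 24.
Then Σ (y_i + y_{i+1})·c_i = 1152, so ȳ = 1152 / (6·24) = 8.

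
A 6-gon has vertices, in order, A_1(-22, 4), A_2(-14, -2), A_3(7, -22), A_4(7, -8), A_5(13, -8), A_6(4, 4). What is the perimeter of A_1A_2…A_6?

100

|A_1A_2| = √((8)² + (-6)²) = √100 = 10
|A_2A_3| = √((21)² + (-20)²) = √841 = 29
|A_3A_4| = √((0)² + (14)²) = √196 = 14
|A_4A_5| = √((6)² + (0)²) = √36 = 6
|A_5A_6| = √((-9)² + (12)²) = √225 = 15
|A_6A_1| = √((-26)² + (0)²) = √676 = 26
Perimeter = 10 + 29 + 14 + 6 + 15 + 26 = 100.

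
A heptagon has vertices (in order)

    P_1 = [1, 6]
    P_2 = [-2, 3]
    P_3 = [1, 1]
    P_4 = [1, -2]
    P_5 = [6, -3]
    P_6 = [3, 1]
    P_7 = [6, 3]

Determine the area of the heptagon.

33.5

Apply the shoelace formula: 2A = Σ (x_i·y_{i+1} − x_{i+1}·y_i), indices taken mod 7.
Σ = (15) + (-5) + (-3) + (9) + (15) + (3) + (33) = 67
Area = |Σ|/2 = 33.5.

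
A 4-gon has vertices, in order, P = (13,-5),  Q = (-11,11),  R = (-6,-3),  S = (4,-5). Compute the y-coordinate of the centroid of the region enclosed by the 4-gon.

Apply the shoelace (surveyor's) formula. First the cross-terms c_i = x_i·y_{i+1} − x_{i+1}·y_i:
  88, 99, 42, 45  ⇒  2A = 274, A = 137.
Then Σ (y_i + y_{i+1})·c_i = 534, so ȳ = 534 / (6·137) = 89/137.

89/137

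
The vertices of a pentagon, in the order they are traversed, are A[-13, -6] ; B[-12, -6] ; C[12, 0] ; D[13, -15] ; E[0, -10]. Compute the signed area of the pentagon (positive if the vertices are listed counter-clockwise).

Cross-terms: 6, 72, -180, -130, -130  ⇒  Σ = -362
Signed area = Σ/2 = -181 (negative ⇒ clockwise traversal).

-181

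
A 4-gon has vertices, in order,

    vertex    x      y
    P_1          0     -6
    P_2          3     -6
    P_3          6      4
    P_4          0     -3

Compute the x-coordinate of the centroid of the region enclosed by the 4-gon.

Apply the shoelace (surveyor's) formula. First the cross-terms c_i = x_i·y_{i+1} − x_{i+1}·y_i:
  18, 48, -18, 0  ⇒  2A = 48, A = 24.
Then Σ (x_i + x_{i+1})·c_i = 378, so x̄ = 378 / (6·24) = 2.625.

2.625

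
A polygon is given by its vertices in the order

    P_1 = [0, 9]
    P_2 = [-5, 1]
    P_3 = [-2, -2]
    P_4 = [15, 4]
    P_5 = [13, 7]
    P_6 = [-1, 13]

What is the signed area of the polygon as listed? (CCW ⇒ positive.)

P_1→P_2: (0)(1) − (-5)(9) = 45
P_2→P_3: (-5)(-2) − (-2)(1) = 12
P_3→P_4: (-2)(4) − (15)(-2) = 22
P_4→P_5: (15)(7) − (13)(4) = 53
P_5→P_6: (13)(13) − (-1)(7) = 176
P_6→P_1: (-1)(9) − (0)(13) = -9
Σ = 299
Signed area = Σ/2 = 149.5 (positive ⇒ counter-clockwise traversal).

149.5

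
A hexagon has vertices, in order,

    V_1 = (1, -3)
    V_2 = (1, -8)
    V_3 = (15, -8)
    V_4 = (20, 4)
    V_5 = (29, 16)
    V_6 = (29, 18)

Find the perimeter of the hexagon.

|V_1V_2| = √((0)² + (-5)²) = √25 = 5
|V_2V_3| = √((14)² + (0)²) = √196 = 14
|V_3V_4| = √((5)² + (12)²) = √169 = 13
|V_4V_5| = √((9)² + (12)²) = √225 = 15
|V_5V_6| = √((0)² + (2)²) = √4 = 2
|V_6V_1| = √((-28)² + (-21)²) = √1225 = 35
Perimeter = 5 + 14 + 13 + 15 + 2 + 35 = 84.

84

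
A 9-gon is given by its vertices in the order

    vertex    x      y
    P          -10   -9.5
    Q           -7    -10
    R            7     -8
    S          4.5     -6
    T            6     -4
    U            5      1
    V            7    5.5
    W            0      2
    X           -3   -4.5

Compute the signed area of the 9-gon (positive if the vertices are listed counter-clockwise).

Σ = (33.5) + (126) + (-6) + (18) + (26) + (20.5) + (14) + (6) + (-16.5) = 221.5
Signed area = Σ/2 = 110.75 (positive ⇒ counter-clockwise traversal).

110.75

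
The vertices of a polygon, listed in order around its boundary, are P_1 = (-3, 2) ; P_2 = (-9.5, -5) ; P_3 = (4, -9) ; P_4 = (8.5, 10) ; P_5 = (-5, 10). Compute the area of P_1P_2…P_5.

Σ = (34) + (105.5) + (116.5) + (135) + (20) = 411
Area = |Σ|/2 = 205.5.

205.5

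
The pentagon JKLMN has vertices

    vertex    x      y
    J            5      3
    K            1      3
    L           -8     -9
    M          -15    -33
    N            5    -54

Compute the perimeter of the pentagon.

|JK| = √((-4)² + (0)²) = √16 = 4
|KL| = √((-9)² + (-12)²) = √225 = 15
|LM| = √((-7)² + (-24)²) = √625 = 25
|MN| = √((20)² + (-21)²) = √841 = 29
|NJ| = √((0)² + (57)²) = √3249 = 57
Perimeter = 4 + 15 + 25 + 29 + 57 = 130.

130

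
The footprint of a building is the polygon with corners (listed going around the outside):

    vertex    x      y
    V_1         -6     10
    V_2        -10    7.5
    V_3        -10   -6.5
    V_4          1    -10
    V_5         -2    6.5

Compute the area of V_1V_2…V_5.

153.5

Σ = (55) + (140) + (106.5) + (-13.5) + (19) = 307
Area = |Σ|/2 = 153.5.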